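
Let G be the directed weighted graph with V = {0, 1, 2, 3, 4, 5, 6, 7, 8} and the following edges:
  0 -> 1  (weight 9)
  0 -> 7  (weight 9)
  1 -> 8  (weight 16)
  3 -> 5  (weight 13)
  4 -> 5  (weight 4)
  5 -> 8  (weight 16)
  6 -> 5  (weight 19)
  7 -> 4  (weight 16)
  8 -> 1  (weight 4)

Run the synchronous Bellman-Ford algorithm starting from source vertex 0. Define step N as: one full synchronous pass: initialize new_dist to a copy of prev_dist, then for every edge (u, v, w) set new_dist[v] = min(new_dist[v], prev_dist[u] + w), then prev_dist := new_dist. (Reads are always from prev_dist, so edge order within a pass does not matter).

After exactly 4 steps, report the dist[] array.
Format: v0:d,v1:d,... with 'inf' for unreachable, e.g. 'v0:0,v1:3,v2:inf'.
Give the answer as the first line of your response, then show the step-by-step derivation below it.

v0:0,v1:9,v2:inf,v3:inf,v4:25,v5:29,v6:inf,v7:9,v8:25

step 1: dist = v0:0,v1:9,v2:inf,v3:inf,v4:inf,v5:inf,v6:inf,v7:9,v8:inf
step 2: dist = v0:0,v1:9,v2:inf,v3:inf,v4:25,v5:inf,v6:inf,v7:9,v8:25
step 3: dist = v0:0,v1:9,v2:inf,v3:inf,v4:25,v5:29,v6:inf,v7:9,v8:25
step 4: dist = v0:0,v1:9,v2:inf,v3:inf,v4:25,v5:29,v6:inf,v7:9,v8:25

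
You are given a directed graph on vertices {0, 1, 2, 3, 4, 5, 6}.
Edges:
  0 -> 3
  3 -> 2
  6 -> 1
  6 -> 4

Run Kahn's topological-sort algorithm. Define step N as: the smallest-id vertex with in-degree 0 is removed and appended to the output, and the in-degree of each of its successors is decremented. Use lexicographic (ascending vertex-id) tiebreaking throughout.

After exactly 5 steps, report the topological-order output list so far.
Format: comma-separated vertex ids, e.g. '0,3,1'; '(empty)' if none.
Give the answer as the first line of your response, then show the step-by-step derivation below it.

0,3,2,5,6

step 1: output 0; order=[0]; indeg=(0,1,1,0,1,0,0)
step 2: output 3; order=[0,3]; indeg=(0,1,0,0,1,0,0)
step 3: output 2; order=[0,3,2]; indeg=(0,1,0,0,1,0,0)
step 4: output 5; order=[0,3,2,5]; indeg=(0,1,0,0,1,0,0)
step 5: output 6; order=[0,3,2,5,6]; indeg=(0,0,0,0,0,0,0)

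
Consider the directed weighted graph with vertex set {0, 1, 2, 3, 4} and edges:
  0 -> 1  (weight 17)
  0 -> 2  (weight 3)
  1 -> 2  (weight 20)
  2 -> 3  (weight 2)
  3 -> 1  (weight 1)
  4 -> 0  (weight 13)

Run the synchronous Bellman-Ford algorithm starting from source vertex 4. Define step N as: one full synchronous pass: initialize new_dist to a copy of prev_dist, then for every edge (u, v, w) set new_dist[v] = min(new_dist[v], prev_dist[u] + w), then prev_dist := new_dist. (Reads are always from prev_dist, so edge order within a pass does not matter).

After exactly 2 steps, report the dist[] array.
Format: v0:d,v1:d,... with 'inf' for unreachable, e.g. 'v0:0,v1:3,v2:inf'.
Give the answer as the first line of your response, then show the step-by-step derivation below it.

v0:13,v1:30,v2:16,v3:inf,v4:0

step 1: dist = v0:13,v1:inf,v2:inf,v3:inf,v4:0
step 2: dist = v0:13,v1:30,v2:16,v3:inf,v4:0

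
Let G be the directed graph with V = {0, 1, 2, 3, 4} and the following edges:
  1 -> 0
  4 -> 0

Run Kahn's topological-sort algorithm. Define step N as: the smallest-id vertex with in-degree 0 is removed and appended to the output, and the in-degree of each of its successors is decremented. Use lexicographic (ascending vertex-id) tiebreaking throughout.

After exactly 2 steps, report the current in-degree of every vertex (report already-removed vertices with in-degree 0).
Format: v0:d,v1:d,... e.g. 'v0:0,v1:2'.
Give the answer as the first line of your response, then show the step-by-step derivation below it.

v0:1,v1:0,v2:0,v3:0,v4:0

step 1: output 1; order=[1]; indeg=(1,0,0,0,0)
step 2: output 2; order=[1,2]; indeg=(1,0,0,0,0)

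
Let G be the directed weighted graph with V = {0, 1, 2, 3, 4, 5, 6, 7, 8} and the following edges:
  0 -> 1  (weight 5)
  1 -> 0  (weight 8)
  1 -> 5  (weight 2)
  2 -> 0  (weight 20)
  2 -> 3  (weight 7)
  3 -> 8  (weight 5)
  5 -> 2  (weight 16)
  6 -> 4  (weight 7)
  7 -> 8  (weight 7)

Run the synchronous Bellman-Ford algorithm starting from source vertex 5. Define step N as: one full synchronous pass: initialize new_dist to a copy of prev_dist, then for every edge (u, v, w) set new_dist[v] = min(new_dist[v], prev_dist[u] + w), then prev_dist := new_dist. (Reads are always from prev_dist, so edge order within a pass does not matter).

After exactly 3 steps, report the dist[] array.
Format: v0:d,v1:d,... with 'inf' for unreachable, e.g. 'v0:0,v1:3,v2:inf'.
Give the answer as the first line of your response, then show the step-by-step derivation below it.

v0:36,v1:41,v2:16,v3:23,v4:inf,v5:0,v6:inf,v7:inf,v8:28

step 1: dist = v0:inf,v1:inf,v2:16,v3:inf,v4:inf,v5:0,v6:inf,v7:inf,v8:inf
step 2: dist = v0:36,v1:inf,v2:16,v3:23,v4:inf,v5:0,v6:inf,v7:inf,v8:inf
step 3: dist = v0:36,v1:41,v2:16,v3:23,v4:inf,v5:0,v6:inf,v7:inf,v8:28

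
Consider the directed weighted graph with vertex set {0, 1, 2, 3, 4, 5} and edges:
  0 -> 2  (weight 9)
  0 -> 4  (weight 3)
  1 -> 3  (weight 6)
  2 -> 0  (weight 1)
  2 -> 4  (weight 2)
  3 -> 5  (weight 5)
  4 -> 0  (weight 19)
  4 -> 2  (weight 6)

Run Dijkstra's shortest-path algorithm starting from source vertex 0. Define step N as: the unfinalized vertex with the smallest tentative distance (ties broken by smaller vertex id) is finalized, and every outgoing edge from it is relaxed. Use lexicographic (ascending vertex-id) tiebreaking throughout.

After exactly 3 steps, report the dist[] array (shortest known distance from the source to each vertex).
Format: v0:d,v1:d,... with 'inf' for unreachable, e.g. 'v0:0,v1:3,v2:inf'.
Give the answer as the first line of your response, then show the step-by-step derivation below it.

v0:0,v1:inf,v2:9,v3:inf,v4:3,v5:inf

step 1: dist = v0:0,v1:inf,v2:9,v3:inf,v4:3,v5:inf
step 2: dist = v0:0,v1:inf,v2:9,v3:inf,v4:3,v5:inf
step 3: dist = v0:0,v1:inf,v2:9,v3:inf,v4:3,v5:inf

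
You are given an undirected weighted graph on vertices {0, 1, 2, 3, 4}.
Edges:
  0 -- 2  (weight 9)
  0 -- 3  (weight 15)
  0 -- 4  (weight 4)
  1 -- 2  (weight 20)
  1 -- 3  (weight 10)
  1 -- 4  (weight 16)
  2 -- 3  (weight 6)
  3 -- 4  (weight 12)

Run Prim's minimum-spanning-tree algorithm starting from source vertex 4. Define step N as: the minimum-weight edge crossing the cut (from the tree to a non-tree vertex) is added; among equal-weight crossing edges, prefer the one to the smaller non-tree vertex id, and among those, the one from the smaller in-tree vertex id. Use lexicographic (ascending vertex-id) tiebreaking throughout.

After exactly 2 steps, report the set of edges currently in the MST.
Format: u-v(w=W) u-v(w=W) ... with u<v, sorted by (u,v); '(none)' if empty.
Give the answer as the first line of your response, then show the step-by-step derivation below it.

0-2(w=9) 0-4(w=4)

step 1: add edge 0-4 (w=4); MST = {0-4(w=4)}
step 2: add edge 0-2 (w=9); MST = {0-2(w=9) 0-4(w=4)}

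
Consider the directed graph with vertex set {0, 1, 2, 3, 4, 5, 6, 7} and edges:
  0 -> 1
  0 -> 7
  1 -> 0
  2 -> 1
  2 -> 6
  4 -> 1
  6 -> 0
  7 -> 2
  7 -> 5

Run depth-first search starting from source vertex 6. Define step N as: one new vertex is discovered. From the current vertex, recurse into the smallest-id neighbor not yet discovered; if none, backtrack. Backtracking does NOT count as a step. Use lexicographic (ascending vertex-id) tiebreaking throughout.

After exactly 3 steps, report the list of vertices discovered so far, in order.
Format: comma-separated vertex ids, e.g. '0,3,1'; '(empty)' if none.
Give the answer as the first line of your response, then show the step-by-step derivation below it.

6,0,1

step 1: discover 6; path=6; order=6
step 2: discover 0; path=6>0; order=6,0
step 3: discover 1; path=6>0>1; order=6,0,1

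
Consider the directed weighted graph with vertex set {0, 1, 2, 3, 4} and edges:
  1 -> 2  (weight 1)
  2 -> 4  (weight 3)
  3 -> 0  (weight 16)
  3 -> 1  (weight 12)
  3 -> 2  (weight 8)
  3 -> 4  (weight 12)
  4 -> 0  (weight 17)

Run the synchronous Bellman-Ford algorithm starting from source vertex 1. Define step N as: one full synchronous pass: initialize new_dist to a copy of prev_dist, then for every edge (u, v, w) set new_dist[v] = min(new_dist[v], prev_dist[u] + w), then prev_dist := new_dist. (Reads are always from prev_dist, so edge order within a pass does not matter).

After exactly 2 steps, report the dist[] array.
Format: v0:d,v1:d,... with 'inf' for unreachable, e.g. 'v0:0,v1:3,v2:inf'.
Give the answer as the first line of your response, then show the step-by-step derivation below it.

v0:inf,v1:0,v2:1,v3:inf,v4:4

step 1: dist = v0:inf,v1:0,v2:1,v3:inf,v4:inf
step 2: dist = v0:inf,v1:0,v2:1,v3:inf,v4:4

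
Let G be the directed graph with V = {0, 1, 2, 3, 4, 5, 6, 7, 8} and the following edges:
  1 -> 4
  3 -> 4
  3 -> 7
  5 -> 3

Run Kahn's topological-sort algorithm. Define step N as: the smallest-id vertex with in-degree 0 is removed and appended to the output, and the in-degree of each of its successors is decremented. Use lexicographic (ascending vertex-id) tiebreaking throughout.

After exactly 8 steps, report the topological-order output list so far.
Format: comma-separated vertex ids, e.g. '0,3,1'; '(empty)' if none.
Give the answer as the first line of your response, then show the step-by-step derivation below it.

0,1,2,5,3,4,6,7

step 1: output 0; order=[0]; indeg=(0,0,0,1,2,0,0,1,0)
step 2: output 1; order=[0,1]; indeg=(0,0,0,1,1,0,0,1,0)
step 3: output 2; order=[0,1,2]; indeg=(0,0,0,1,1,0,0,1,0)
step 4: output 5; order=[0,1,2,5]; indeg=(0,0,0,0,1,0,0,1,0)
step 5: output 3; order=[0,1,2,5,3]; indeg=(0,0,0,0,0,0,0,0,0)
step 6: output 4; order=[0,1,2,5,3,4]; indeg=(0,0,0,0,0,0,0,0,0)
step 7: output 6; order=[0,1,2,5,3,4,6]; indeg=(0,0,0,0,0,0,0,0,0)
step 8: output 7; order=[0,1,2,5,3,4,6,7]; indeg=(0,0,0,0,0,0,0,0,0)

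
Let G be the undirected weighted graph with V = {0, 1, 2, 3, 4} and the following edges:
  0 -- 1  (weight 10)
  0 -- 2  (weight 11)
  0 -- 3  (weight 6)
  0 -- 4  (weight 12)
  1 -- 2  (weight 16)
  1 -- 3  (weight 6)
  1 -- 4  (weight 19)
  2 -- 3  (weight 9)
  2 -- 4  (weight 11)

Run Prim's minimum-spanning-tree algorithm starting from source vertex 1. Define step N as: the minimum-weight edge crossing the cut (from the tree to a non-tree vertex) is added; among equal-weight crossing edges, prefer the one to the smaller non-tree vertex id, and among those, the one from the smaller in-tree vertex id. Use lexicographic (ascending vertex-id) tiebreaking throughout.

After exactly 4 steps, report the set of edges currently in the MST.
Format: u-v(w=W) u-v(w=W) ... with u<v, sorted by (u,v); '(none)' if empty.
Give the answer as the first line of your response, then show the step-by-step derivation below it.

0-3(w=6) 1-3(w=6) 2-3(w=9) 2-4(w=11)

step 1: add edge 1-3 (w=6); MST = {1-3(w=6)}
step 2: add edge 0-3 (w=6); MST = {0-3(w=6) 1-3(w=6)}
step 3: add edge 2-3 (w=9); MST = {0-3(w=6) 1-3(w=6) 2-3(w=9)}
step 4: add edge 2-4 (w=11); MST = {0-3(w=6) 1-3(w=6) 2-3(w=9) 2-4(w=11)}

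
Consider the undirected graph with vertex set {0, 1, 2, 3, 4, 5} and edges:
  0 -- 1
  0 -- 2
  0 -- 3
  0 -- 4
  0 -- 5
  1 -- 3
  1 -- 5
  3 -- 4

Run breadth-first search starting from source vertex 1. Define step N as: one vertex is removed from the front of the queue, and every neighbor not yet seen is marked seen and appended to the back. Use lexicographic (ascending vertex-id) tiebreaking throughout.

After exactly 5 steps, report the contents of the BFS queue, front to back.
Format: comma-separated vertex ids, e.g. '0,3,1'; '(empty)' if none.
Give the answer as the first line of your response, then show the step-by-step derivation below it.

4

step 1: dequeue 1; queue=[0,3,5]; order=1
step 2: dequeue 0; queue=[3,5,2,4]; order=1,0
step 3: dequeue 3; queue=[5,2,4]; order=1,0,3
step 4: dequeue 5; queue=[2,4]; order=1,0,3,5
step 5: dequeue 2; queue=[4]; order=1,0,3,5,2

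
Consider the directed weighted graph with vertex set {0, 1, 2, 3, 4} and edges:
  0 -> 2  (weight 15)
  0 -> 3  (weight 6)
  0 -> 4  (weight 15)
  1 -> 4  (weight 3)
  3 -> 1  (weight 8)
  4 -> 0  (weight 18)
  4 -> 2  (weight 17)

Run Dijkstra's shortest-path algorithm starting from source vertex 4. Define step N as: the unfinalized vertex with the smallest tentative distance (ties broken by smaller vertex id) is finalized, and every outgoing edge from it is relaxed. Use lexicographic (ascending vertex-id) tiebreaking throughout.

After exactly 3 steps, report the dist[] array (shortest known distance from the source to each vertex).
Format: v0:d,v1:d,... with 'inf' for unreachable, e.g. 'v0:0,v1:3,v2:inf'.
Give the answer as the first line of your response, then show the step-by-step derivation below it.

v0:18,v1:inf,v2:17,v3:24,v4:0

step 1: dist = v0:18,v1:inf,v2:17,v3:inf,v4:0
step 2: dist = v0:18,v1:inf,v2:17,v3:inf,v4:0
step 3: dist = v0:18,v1:inf,v2:17,v3:24,v4:0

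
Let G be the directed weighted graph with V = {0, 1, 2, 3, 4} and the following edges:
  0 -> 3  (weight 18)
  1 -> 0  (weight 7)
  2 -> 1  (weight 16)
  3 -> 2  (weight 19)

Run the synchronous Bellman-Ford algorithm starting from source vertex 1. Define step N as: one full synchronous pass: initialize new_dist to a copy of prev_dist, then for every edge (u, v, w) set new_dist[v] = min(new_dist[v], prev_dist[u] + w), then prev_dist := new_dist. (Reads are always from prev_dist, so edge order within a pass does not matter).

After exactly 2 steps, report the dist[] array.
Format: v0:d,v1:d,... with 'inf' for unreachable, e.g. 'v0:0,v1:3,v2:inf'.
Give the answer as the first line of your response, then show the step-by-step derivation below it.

v0:7,v1:0,v2:inf,v3:25,v4:inf

step 1: dist = v0:7,v1:0,v2:inf,v3:inf,v4:inf
step 2: dist = v0:7,v1:0,v2:inf,v3:25,v4:inf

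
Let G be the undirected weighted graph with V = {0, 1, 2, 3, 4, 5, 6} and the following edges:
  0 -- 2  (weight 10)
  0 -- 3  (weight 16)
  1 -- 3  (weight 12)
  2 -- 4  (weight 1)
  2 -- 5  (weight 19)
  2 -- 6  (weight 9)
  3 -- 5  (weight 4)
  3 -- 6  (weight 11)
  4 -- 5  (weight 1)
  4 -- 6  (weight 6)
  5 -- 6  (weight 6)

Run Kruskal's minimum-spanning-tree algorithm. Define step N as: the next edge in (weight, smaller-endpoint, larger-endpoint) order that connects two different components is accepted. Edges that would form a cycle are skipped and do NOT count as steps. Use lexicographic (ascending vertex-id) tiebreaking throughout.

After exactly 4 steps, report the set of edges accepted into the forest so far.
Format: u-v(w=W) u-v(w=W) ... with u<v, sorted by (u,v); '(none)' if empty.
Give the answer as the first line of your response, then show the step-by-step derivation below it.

2-4(w=1) 3-5(w=4) 4-5(w=1) 4-6(w=6)

step 1: add edge 2-4 (w=1); MST = {2-4(w=1)}
step 2: add edge 4-5 (w=1); MST = {2-4(w=1) 4-5(w=1)}
step 3: add edge 3-5 (w=4); MST = {2-4(w=1) 3-5(w=4) 4-5(w=1)}
step 4: add edge 4-6 (w=6); MST = {2-4(w=1) 3-5(w=4) 4-5(w=1) 4-6(w=6)}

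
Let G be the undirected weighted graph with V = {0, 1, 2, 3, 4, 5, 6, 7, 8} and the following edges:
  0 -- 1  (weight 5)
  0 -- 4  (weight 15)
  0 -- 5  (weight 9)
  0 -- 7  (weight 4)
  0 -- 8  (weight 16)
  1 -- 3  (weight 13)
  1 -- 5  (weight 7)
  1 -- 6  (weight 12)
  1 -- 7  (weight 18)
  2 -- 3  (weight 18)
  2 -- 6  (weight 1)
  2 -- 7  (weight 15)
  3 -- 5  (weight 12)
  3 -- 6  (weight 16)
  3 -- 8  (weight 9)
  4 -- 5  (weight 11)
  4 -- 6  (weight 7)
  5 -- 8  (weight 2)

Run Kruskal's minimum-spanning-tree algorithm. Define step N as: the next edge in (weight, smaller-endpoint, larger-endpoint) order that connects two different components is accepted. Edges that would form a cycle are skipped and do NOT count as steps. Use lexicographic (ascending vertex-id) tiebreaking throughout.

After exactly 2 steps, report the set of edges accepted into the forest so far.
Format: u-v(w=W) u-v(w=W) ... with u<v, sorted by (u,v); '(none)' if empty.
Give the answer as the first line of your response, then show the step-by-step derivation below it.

2-6(w=1) 5-8(w=2)

step 1: add edge 2-6 (w=1); MST = {2-6(w=1)}
step 2: add edge 5-8 (w=2); MST = {2-6(w=1) 5-8(w=2)}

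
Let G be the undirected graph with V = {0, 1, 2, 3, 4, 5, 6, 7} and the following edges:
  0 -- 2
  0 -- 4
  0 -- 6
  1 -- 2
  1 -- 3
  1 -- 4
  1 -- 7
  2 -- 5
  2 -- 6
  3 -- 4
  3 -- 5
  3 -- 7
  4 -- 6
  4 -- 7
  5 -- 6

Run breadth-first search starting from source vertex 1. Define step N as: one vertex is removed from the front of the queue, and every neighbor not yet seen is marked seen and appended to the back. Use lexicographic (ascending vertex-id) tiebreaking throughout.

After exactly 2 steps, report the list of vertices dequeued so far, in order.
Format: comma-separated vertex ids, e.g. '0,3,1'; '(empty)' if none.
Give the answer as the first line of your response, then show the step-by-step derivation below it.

1,2

step 1: dequeue 1; queue=[2,3,4,7]; order=1
step 2: dequeue 2; queue=[3,4,7,0,5,6]; order=1,2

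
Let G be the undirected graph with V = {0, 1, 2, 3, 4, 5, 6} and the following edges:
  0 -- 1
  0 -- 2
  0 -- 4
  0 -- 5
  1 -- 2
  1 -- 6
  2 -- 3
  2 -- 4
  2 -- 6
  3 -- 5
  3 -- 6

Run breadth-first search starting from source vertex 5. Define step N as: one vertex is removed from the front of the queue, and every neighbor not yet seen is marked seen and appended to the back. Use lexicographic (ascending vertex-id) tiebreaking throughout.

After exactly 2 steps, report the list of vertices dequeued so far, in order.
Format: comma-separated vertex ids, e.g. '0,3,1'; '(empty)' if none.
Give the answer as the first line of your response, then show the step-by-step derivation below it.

5,0

step 1: dequeue 5; queue=[0,3]; order=5
step 2: dequeue 0; queue=[3,1,2,4]; order=5,0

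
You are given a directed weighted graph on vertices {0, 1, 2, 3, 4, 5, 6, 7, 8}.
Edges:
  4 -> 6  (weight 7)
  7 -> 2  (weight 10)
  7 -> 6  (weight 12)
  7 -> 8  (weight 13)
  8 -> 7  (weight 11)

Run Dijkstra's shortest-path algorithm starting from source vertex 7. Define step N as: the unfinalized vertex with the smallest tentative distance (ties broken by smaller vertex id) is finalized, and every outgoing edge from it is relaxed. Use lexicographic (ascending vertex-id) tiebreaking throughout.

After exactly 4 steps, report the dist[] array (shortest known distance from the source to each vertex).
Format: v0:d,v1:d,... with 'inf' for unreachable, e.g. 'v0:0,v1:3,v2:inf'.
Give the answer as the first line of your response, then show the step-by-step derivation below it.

v0:inf,v1:inf,v2:10,v3:inf,v4:inf,v5:inf,v6:12,v7:0,v8:13

step 1: dist = v0:inf,v1:inf,v2:10,v3:inf,v4:inf,v5:inf,v6:12,v7:0,v8:13
step 2: dist = v0:inf,v1:inf,v2:10,v3:inf,v4:inf,v5:inf,v6:12,v7:0,v8:13
step 3: dist = v0:inf,v1:inf,v2:10,v3:inf,v4:inf,v5:inf,v6:12,v7:0,v8:13
step 4: dist = v0:inf,v1:inf,v2:10,v3:inf,v4:inf,v5:inf,v6:12,v7:0,v8:13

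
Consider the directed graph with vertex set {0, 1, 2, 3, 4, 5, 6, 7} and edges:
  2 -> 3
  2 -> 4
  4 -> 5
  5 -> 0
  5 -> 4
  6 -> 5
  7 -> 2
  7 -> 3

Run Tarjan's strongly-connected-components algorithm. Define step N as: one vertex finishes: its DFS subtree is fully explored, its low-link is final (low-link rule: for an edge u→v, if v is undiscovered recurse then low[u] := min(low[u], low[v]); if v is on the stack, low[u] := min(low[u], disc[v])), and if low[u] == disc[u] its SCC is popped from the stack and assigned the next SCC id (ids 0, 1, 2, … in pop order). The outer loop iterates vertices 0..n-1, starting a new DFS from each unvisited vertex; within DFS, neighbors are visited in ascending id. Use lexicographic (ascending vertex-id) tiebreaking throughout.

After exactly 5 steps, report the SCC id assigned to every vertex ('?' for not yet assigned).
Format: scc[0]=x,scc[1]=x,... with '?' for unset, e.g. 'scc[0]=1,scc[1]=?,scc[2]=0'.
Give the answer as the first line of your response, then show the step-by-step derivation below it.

scc[0]=0,scc[1]=1,scc[2]=?,scc[3]=2,scc[4]=3,scc[5]=3,scc[6]=?,scc[7]=?

step 1: low=(low[0]=0,low[1]=?,low[2]=?,low[3]=?,low[4]=?,low[5]=?,low[6]=?,low[7]=?); scc=(scc[0]=0,scc[1]=?,scc[2]=?,scc[3]=?,scc[4]=?,scc[5]=?,scc[6]=?,scc[7]=?)
step 2: low=(low[0]=0,low[1]=1,low[2]=?,low[3]=?,low[4]=?,low[5]=?,low[6]=?,low[7]=?); scc=(scc[0]=0,scc[1]=1,scc[2]=?,scc[3]=?,scc[4]=?,scc[5]=?,scc[6]=?,scc[7]=?)
step 3: low=(low[0]=0,low[1]=1,low[2]=2,low[3]=3,low[4]=?,low[5]=?,low[6]=?,low[7]=?); scc=(scc[0]=0,scc[1]=1,scc[2]=?,scc[3]=2,scc[4]=?,scc[5]=?,scc[6]=?,scc[7]=?)
step 4: low=(low[0]=0,low[1]=1,low[2]=2,low[3]=3,low[4]=4,low[5]=4,low[6]=?,low[7]=?); scc=(scc[0]=0,scc[1]=1,scc[2]=?,scc[3]=2,scc[4]=?,scc[5]=?,scc[6]=?,scc[7]=?)
step 5: low=(low[0]=0,low[1]=1,low[2]=2,low[3]=3,low[4]=4,low[5]=4,low[6]=?,low[7]=?); scc=(scc[0]=0,scc[1]=1,scc[2]=?,scc[3]=2,scc[4]=3,scc[5]=3,scc[6]=?,scc[7]=?)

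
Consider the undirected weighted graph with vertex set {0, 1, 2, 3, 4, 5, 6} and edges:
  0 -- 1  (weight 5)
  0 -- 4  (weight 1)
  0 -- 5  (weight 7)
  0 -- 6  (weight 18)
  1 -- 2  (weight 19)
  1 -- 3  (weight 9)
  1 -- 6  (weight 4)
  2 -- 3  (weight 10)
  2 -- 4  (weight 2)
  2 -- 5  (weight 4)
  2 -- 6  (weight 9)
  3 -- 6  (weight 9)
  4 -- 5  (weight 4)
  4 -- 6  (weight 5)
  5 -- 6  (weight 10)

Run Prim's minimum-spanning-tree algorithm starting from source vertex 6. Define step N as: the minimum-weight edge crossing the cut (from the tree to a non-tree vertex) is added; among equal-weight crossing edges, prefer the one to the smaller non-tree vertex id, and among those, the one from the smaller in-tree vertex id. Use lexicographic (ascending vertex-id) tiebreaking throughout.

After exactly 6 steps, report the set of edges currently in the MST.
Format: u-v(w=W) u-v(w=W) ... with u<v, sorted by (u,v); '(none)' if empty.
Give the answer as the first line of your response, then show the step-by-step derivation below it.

0-1(w=5) 0-4(w=1) 1-3(w=9) 1-6(w=4) 2-4(w=2) 2-5(w=4)

step 1: add edge 1-6 (w=4); MST = {1-6(w=4)}
step 2: add edge 0-1 (w=5); MST = {0-1(w=5) 1-6(w=4)}
step 3: add edge 0-4 (w=1); MST = {0-1(w=5) 0-4(w=1) 1-6(w=4)}
step 4: add edge 2-4 (w=2); MST = {0-1(w=5) 0-4(w=1) 1-6(w=4) 2-4(w=2)}
step 5: add edge 2-5 (w=4); MST = {0-1(w=5) 0-4(w=1) 1-6(w=4) 2-4(w=2) 2-5(w=4)}
step 6: add edge 1-3 (w=9); MST = {0-1(w=5) 0-4(w=1) 1-3(w=9) 1-6(w=4) 2-4(w=2) 2-5(w=4)}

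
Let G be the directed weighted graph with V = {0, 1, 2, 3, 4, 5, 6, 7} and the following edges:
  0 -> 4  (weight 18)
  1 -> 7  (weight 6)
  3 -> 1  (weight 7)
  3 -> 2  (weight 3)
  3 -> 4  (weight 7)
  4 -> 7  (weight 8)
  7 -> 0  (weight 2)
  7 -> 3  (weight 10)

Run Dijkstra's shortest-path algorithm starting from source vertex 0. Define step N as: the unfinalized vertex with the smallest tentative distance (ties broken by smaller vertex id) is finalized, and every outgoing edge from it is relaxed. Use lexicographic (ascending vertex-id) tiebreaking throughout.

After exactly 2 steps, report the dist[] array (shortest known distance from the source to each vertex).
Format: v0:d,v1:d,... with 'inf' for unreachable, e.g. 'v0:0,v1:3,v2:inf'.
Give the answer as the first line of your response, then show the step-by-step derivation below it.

v0:0,v1:inf,v2:inf,v3:inf,v4:18,v5:inf,v6:inf,v7:26

step 1: dist = v0:0,v1:inf,v2:inf,v3:inf,v4:18,v5:inf,v6:inf,v7:inf
step 2: dist = v0:0,v1:inf,v2:inf,v3:inf,v4:18,v5:inf,v6:inf,v7:26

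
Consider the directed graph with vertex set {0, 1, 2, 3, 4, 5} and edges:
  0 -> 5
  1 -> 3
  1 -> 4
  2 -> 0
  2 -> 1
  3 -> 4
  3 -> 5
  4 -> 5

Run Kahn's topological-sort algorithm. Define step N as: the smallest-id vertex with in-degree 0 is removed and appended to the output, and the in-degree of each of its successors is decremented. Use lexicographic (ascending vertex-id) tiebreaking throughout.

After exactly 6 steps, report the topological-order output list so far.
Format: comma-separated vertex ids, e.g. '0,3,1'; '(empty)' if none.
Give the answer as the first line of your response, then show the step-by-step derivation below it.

2,0,1,3,4,5

step 1: output 2; order=[2]; indeg=(0,0,0,1,2,3)
step 2: output 0; order=[2,0]; indeg=(0,0,0,1,2,2)
step 3: output 1; order=[2,0,1]; indeg=(0,0,0,0,1,2)
step 4: output 3; order=[2,0,1,3]; indeg=(0,0,0,0,0,1)
step 5: output 4; order=[2,0,1,3,4]; indeg=(0,0,0,0,0,0)
step 6: output 5; order=[2,0,1,3,4,5]; indeg=(0,0,0,0,0,0)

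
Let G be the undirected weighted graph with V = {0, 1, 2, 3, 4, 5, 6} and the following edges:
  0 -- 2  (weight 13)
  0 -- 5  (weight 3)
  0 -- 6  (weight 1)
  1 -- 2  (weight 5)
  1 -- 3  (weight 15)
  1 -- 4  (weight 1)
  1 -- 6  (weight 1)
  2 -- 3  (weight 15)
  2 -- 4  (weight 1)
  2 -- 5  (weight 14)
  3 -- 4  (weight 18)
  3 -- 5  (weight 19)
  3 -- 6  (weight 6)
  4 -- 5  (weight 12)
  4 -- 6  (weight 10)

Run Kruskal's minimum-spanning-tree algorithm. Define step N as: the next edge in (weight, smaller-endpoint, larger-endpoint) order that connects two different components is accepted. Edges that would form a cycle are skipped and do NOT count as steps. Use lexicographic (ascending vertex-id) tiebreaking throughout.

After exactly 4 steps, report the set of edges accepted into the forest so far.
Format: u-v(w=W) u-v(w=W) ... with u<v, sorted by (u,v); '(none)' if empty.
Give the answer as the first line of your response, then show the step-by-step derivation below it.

0-6(w=1) 1-4(w=1) 1-6(w=1) 2-4(w=1)

step 1: add edge 0-6 (w=1); MST = {0-6(w=1)}
step 2: add edge 1-4 (w=1); MST = {0-6(w=1) 1-4(w=1)}
step 3: add edge 1-6 (w=1); MST = {0-6(w=1) 1-4(w=1) 1-6(w=1)}
step 4: add edge 2-4 (w=1); MST = {0-6(w=1) 1-4(w=1) 1-6(w=1) 2-4(w=1)}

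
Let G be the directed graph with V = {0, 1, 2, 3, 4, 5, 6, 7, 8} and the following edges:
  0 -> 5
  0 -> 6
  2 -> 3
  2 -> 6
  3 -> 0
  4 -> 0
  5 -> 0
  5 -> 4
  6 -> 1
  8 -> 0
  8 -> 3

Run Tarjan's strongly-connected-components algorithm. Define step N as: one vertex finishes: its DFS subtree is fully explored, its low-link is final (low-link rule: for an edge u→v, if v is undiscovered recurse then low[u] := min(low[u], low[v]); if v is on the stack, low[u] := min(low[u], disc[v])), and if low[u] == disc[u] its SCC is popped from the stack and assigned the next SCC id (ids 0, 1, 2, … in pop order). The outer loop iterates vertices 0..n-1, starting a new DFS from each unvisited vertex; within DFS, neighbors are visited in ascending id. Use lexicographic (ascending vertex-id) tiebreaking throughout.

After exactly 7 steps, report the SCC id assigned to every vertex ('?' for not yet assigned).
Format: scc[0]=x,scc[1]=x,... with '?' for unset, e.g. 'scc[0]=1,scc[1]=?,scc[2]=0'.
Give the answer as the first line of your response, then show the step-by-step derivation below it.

scc[0]=2,scc[1]=0,scc[2]=4,scc[3]=3,scc[4]=2,scc[5]=2,scc[6]=1,scc[7]=?,scc[8]=?

step 1: low=(low[0]=0,low[1]=?,low[2]=?,low[3]=?,low[4]=0,low[5]=0,low[6]=?,low[7]=?,low[8]=?); scc=(scc[0]=?,scc[1]=?,scc[2]=?,scc[3]=?,scc[4]=?,scc[5]=?,scc[6]=?,scc[7]=?,scc[8]=?)
step 2: low=(low[0]=0,low[1]=?,low[2]=?,low[3]=?,low[4]=0,low[5]=0,low[6]=?,low[7]=?,low[8]=?); scc=(scc[0]=?,scc[1]=?,scc[2]=?,scc[3]=?,scc[4]=?,scc[5]=?,scc[6]=?,scc[7]=?,scc[8]=?)
step 3: low=(low[0]=0,low[1]=4,low[2]=?,low[3]=?,low[4]=0,low[5]=0,low[6]=3,low[7]=?,low[8]=?); scc=(scc[0]=?,scc[1]=0,scc[2]=?,scc[3]=?,scc[4]=?,scc[5]=?,scc[6]=?,scc[7]=?,scc[8]=?)
step 4: low=(low[0]=0,low[1]=4,low[2]=?,low[3]=?,low[4]=0,low[5]=0,low[6]=3,low[7]=?,low[8]=?); scc=(scc[0]=?,scc[1]=0,scc[2]=?,scc[3]=?,scc[4]=?,scc[5]=?,scc[6]=1,scc[7]=?,scc[8]=?)
step 5: low=(low[0]=0,low[1]=4,low[2]=?,low[3]=?,low[4]=0,low[5]=0,low[6]=3,low[7]=?,low[8]=?); scc=(scc[0]=2,scc[1]=0,scc[2]=?,scc[3]=?,scc[4]=2,scc[5]=2,scc[6]=1,scc[7]=?,scc[8]=?)
step 6: low=(low[0]=0,low[1]=4,low[2]=5,low[3]=6,low[4]=0,low[5]=0,low[6]=3,low[7]=?,low[8]=?); scc=(scc[0]=2,scc[1]=0,scc[2]=?,scc[3]=3,scc[4]=2,scc[5]=2,scc[6]=1,scc[7]=?,scc[8]=?)
step 7: low=(low[0]=0,low[1]=4,low[2]=5,low[3]=6,low[4]=0,low[5]=0,low[6]=3,low[7]=?,low[8]=?); scc=(scc[0]=2,scc[1]=0,scc[2]=4,scc[3]=3,scc[4]=2,scc[5]=2,scc[6]=1,scc[7]=?,scc[8]=?)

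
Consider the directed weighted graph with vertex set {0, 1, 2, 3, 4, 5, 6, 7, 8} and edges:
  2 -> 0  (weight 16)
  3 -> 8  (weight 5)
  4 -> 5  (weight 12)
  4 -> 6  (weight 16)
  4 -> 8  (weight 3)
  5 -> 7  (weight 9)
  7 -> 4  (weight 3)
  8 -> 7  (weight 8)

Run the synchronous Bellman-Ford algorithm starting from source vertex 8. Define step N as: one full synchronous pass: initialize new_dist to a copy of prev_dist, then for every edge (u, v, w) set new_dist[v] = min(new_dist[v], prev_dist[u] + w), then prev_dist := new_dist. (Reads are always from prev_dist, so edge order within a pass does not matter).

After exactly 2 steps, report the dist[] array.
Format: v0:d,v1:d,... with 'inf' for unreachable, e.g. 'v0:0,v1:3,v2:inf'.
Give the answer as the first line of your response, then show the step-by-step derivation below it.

v0:inf,v1:inf,v2:inf,v3:inf,v4:11,v5:inf,v6:inf,v7:8,v8:0

step 1: dist = v0:inf,v1:inf,v2:inf,v3:inf,v4:inf,v5:inf,v6:inf,v7:8,v8:0
step 2: dist = v0:inf,v1:inf,v2:inf,v3:inf,v4:11,v5:inf,v6:inf,v7:8,v8:0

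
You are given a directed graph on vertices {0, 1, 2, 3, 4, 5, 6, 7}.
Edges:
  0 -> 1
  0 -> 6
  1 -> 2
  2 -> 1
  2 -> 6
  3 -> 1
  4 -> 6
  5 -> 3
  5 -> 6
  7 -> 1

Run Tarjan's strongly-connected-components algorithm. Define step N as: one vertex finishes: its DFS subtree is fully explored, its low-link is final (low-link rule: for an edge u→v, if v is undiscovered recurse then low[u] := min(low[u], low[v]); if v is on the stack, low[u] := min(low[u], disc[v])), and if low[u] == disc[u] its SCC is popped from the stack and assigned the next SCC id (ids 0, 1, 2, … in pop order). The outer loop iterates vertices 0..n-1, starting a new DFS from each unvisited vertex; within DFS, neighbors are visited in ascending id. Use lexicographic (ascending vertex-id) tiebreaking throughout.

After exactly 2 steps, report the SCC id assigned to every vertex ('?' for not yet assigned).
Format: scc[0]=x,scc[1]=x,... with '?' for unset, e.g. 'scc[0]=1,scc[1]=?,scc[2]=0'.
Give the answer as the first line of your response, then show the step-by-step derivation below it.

scc[0]=?,scc[1]=?,scc[2]=?,scc[3]=?,scc[4]=?,scc[5]=?,scc[6]=0,scc[7]=?

step 1: low=(low[0]=0,low[1]=1,low[2]=1,low[3]=?,low[4]=?,low[5]=?,low[6]=3,low[7]=?); scc=(scc[0]=?,scc[1]=?,scc[2]=?,scc[3]=?,scc[4]=?,scc[5]=?,scc[6]=0,scc[7]=?)
step 2: low=(low[0]=0,low[1]=1,low[2]=1,low[3]=?,low[4]=?,low[5]=?,low[6]=3,low[7]=?); scc=(scc[0]=?,scc[1]=?,scc[2]=?,scc[3]=?,scc[4]=?,scc[5]=?,scc[6]=0,scc[7]=?)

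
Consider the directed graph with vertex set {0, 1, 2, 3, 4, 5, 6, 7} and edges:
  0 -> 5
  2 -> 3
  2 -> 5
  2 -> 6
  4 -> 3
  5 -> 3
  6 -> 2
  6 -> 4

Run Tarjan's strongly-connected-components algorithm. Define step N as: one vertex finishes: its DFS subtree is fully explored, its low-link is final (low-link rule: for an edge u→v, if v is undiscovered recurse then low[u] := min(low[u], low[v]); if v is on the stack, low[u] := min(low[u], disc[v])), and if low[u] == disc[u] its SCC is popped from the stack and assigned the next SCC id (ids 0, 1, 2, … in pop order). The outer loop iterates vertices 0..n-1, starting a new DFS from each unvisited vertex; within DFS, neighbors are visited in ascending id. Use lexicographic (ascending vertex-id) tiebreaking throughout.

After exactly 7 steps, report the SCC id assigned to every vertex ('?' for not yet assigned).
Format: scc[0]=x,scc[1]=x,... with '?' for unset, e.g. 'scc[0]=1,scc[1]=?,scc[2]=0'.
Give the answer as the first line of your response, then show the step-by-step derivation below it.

scc[0]=2,scc[1]=3,scc[2]=5,scc[3]=0,scc[4]=4,scc[5]=1,scc[6]=5,scc[7]=?

step 1: low=(low[0]=0,low[1]=?,low[2]=?,low[3]=2,low[4]=?,low[5]=1,low[6]=?,low[7]=?); scc=(scc[0]=?,scc[1]=?,scc[2]=?,scc[3]=0,scc[4]=?,scc[5]=?,scc[6]=?,scc[7]=?)
step 2: low=(low[0]=0,low[1]=?,low[2]=?,low[3]=2,low[4]=?,low[5]=1,low[6]=?,low[7]=?); scc=(scc[0]=?,scc[1]=?,scc[2]=?,scc[3]=0,scc[4]=?,scc[5]=1,scc[6]=?,scc[7]=?)
step 3: low=(low[0]=0,low[1]=?,low[2]=?,low[3]=2,low[4]=?,low[5]=1,low[6]=?,low[7]=?); scc=(scc[0]=2,scc[1]=?,scc[2]=?,scc[3]=0,scc[4]=?,scc[5]=1,scc[6]=?,scc[7]=?)
step 4: low=(low[0]=0,low[1]=3,low[2]=?,low[3]=2,low[4]=?,low[5]=1,low[6]=?,low[7]=?); scc=(scc[0]=2,scc[1]=3,scc[2]=?,scc[3]=0,scc[4]=?,scc[5]=1,scc[6]=?,scc[7]=?)
step 5: low=(low[0]=0,low[1]=3,low[2]=4,low[3]=2,low[4]=6,low[5]=1,low[6]=4,low[7]=?); scc=(scc[0]=2,scc[1]=3,scc[2]=?,scc[3]=0,scc[4]=4,scc[5]=1,scc[6]=?,scc[7]=?)
step 6: low=(low[0]=0,low[1]=3,low[2]=4,low[3]=2,low[4]=6,low[5]=1,low[6]=4,low[7]=?); scc=(scc[0]=2,scc[1]=3,scc[2]=?,scc[3]=0,scc[4]=4,scc[5]=1,scc[6]=?,scc[7]=?)
step 7: low=(low[0]=0,low[1]=3,low[2]=4,low[3]=2,low[4]=6,low[5]=1,low[6]=4,low[7]=?); scc=(scc[0]=2,scc[1]=3,scc[2]=5,scc[3]=0,scc[4]=4,scc[5]=1,scc[6]=5,scc[7]=?)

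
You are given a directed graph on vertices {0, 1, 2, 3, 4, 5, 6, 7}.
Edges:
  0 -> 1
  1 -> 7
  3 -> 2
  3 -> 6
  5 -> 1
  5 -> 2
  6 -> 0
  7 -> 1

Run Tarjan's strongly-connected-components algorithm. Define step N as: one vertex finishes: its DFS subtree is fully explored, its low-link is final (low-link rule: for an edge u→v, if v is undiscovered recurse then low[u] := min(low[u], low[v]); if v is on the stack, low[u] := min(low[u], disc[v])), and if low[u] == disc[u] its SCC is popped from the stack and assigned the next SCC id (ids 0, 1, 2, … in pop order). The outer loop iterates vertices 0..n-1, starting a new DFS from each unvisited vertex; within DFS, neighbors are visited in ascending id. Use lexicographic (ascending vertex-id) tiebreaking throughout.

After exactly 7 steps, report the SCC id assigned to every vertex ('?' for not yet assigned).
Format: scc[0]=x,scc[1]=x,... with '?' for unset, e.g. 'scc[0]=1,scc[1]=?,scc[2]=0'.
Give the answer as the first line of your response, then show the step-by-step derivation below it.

scc[0]=1,scc[1]=0,scc[2]=2,scc[3]=4,scc[4]=5,scc[5]=?,scc[6]=3,scc[7]=0

step 1: low=(low[0]=0,low[1]=1,low[2]=?,low[3]=?,low[4]=?,low[5]=?,low[6]=?,low[7]=1); scc=(scc[0]=?,scc[1]=?,scc[2]=?,scc[3]=?,scc[4]=?,scc[5]=?,scc[6]=?,scc[7]=?)
step 2: low=(low[0]=0,low[1]=1,low[2]=?,low[3]=?,low[4]=?,low[5]=?,low[6]=?,low[7]=1); scc=(scc[0]=?,scc[1]=0,scc[2]=?,scc[3]=?,scc[4]=?,scc[5]=?,scc[6]=?,scc[7]=0)
step 3: low=(low[0]=0,low[1]=1,low[2]=?,low[3]=?,low[4]=?,low[5]=?,low[6]=?,low[7]=1); scc=(scc[0]=1,scc[1]=0,scc[2]=?,scc[3]=?,scc[4]=?,scc[5]=?,scc[6]=?,scc[7]=0)
step 4: low=(low[0]=0,low[1]=1,low[2]=3,low[3]=?,low[4]=?,low[5]=?,low[6]=?,low[7]=1); scc=(scc[0]=1,scc[1]=0,scc[2]=2,scc[3]=?,scc[4]=?,scc[5]=?,scc[6]=?,scc[7]=0)
step 5: low=(low[0]=0,low[1]=1,low[2]=3,low[3]=4,low[4]=?,low[5]=?,low[6]=5,low[7]=1); scc=(scc[0]=1,scc[1]=0,scc[2]=2,scc[3]=?,scc[4]=?,scc[5]=?,scc[6]=3,scc[7]=0)
step 6: low=(low[0]=0,low[1]=1,low[2]=3,low[3]=4,low[4]=?,low[5]=?,low[6]=5,low[7]=1); scc=(scc[0]=1,scc[1]=0,scc[2]=2,scc[3]=4,scc[4]=?,scc[5]=?,scc[6]=3,scc[7]=0)
step 7: low=(low[0]=0,low[1]=1,low[2]=3,low[3]=4,low[4]=6,low[5]=?,low[6]=5,low[7]=1); scc=(scc[0]=1,scc[1]=0,scc[2]=2,scc[3]=4,scc[4]=5,scc[5]=?,scc[6]=3,scc[7]=0)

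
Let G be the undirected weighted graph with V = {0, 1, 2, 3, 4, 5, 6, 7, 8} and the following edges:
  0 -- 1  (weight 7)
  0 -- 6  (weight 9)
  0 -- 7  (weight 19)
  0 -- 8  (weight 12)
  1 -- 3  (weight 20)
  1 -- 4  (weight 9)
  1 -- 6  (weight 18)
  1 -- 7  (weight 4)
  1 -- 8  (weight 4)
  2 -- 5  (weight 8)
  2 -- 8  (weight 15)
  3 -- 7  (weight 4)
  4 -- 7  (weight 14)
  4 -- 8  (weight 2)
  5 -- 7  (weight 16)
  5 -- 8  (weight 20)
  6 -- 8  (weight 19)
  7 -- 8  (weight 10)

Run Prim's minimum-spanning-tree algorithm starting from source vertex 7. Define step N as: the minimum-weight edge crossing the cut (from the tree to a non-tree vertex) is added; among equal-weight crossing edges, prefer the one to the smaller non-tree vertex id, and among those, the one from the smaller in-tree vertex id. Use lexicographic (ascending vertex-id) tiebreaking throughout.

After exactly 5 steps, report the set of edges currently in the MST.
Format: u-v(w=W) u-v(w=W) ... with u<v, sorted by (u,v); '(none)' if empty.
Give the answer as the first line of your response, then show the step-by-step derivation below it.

0-1(w=7) 1-7(w=4) 1-8(w=4) 3-7(w=4) 4-8(w=2)

step 1: add edge 1-7 (w=4); MST = {1-7(w=4)}
step 2: add edge 3-7 (w=4); MST = {1-7(w=4) 3-7(w=4)}
step 3: add edge 1-8 (w=4); MST = {1-7(w=4) 1-8(w=4) 3-7(w=4)}
step 4: add edge 4-8 (w=2); MST = {1-7(w=4) 1-8(w=4) 3-7(w=4) 4-8(w=2)}
step 5: add edge 0-1 (w=7); MST = {0-1(w=7) 1-7(w=4) 1-8(w=4) 3-7(w=4) 4-8(w=2)}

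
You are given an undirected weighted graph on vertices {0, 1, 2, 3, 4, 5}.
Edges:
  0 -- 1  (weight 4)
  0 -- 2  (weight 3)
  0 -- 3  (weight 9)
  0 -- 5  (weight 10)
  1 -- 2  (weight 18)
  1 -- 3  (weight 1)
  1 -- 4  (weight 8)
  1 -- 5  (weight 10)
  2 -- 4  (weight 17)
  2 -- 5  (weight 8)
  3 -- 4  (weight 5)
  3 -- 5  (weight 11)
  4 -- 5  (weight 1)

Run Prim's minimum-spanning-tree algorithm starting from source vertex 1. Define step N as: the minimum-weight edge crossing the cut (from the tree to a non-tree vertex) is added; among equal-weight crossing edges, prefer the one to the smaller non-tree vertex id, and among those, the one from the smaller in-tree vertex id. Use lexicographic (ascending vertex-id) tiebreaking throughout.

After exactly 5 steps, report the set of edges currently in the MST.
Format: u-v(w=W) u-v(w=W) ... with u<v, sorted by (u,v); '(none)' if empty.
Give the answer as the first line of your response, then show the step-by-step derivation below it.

0-1(w=4) 0-2(w=3) 1-3(w=1) 3-4(w=5) 4-5(w=1)

step 1: add edge 1-3 (w=1); MST = {1-3(w=1)}
step 2: add edge 0-1 (w=4); MST = {0-1(w=4) 1-3(w=1)}
step 3: add edge 0-2 (w=3); MST = {0-1(w=4) 0-2(w=3) 1-3(w=1)}
step 4: add edge 3-4 (w=5); MST = {0-1(w=4) 0-2(w=3) 1-3(w=1) 3-4(w=5)}
step 5: add edge 4-5 (w=1); MST = {0-1(w=4) 0-2(w=3) 1-3(w=1) 3-4(w=5) 4-5(w=1)}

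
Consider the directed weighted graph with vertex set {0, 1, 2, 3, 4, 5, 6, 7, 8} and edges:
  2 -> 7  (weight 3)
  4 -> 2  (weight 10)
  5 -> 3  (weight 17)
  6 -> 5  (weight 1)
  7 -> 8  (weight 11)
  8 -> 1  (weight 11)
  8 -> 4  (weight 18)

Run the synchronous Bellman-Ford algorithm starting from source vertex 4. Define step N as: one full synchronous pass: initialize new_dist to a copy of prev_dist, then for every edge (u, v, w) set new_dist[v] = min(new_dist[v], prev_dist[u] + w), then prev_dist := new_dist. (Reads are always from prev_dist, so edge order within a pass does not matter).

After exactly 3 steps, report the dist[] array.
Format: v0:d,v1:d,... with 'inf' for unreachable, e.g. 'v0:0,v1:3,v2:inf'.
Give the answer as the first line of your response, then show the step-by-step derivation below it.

v0:inf,v1:inf,v2:10,v3:inf,v4:0,v5:inf,v6:inf,v7:13,v8:24

step 1: dist = v0:inf,v1:inf,v2:10,v3:inf,v4:0,v5:inf,v6:inf,v7:inf,v8:inf
step 2: dist = v0:inf,v1:inf,v2:10,v3:inf,v4:0,v5:inf,v6:inf,v7:13,v8:inf
step 3: dist = v0:inf,v1:inf,v2:10,v3:inf,v4:0,v5:inf,v6:inf,v7:13,v8:24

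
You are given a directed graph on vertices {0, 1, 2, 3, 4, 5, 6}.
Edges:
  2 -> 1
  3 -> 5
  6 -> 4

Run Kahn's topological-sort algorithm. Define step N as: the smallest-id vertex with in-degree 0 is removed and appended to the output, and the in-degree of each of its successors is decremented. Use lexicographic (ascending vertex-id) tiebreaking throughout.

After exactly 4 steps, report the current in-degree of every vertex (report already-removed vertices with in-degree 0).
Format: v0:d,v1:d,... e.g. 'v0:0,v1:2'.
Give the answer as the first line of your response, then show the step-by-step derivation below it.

v0:0,v1:0,v2:0,v3:0,v4:1,v5:0,v6:0

step 1: output 0; order=[0]; indeg=(0,1,0,0,1,1,0)
step 2: output 2; order=[0,2]; indeg=(0,0,0,0,1,1,0)
step 3: output 1; order=[0,2,1]; indeg=(0,0,0,0,1,1,0)
step 4: output 3; order=[0,2,1,3]; indeg=(0,0,0,0,1,0,0)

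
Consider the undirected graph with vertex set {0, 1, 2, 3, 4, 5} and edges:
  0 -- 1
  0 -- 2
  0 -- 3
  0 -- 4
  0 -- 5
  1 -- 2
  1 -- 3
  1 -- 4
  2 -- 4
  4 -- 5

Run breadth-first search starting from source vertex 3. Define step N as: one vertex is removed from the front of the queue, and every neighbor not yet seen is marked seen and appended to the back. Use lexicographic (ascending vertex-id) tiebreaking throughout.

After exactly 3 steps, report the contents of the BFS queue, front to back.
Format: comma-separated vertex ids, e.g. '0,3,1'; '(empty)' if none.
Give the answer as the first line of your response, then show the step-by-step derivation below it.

2,4,5

step 1: dequeue 3; queue=[0,1]; order=3
step 2: dequeue 0; queue=[1,2,4,5]; order=3,0
step 3: dequeue 1; queue=[2,4,5]; order=3,0,1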